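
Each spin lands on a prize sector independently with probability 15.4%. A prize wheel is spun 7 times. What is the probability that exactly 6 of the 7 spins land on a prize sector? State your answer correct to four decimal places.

X ~ Binomial(n=7, p=0.154).
P(X=6) = C(7,6) · p^6 · (1−p)^1
= 7 · 1.3339e-05 · 0.846 = 0.000079

0.0001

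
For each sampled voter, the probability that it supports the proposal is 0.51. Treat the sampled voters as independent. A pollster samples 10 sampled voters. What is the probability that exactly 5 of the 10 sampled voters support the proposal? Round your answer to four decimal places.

X ~ Binomial(n=10, p=0.51).
P(X=5) = C(10,5) · p^5 · (1−p)^5
= 252 · 0.034503 · 0.028248 = 0.245602

0.2456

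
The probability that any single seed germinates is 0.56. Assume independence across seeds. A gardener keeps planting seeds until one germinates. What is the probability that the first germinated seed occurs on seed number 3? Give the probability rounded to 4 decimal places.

Geometric (trials to first success), p = 0.56.
P(Y = 3) = (1−p)^2 · p = 0.1936 · 0.56 = 0.108416

0.1084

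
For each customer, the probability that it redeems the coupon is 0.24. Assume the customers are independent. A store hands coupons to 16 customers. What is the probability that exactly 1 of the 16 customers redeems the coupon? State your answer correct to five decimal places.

0.06259

X ~ Binomial(n=16, p=0.24).
P(X=1) = C(16,1) · p^1 · (1−p)^15
= 16 · 0.24 · 0.016301 = 0.0625943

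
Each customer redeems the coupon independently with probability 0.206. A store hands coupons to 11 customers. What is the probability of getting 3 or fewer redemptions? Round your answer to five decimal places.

0.82533

X ~ Binomial(11, 0.206); P(X ≤ 3) = Σ C(11,k) p^k (1−p)^(11−k) over k:
  k=0: C(11,0)·0.206^0·0.794^11 = 0.0790725
  k=1: C(11,1)·0.206^1·0.794^10 = 0.2256654
  k=2: C(11,2)·0.206^2·0.794^9 = 0.2927397
  k=3: C(11,3)·0.206^3·0.794^8 = 0.2278503
Total = 0.8253279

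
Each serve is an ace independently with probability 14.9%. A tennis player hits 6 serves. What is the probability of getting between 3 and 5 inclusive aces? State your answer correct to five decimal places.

0.04650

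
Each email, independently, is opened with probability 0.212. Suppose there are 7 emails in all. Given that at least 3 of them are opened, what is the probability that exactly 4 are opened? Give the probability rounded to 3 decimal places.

0.204

X ~ Binomial(7, 0.212). Want P(X=4 | X≥3) = P(X=4) / P(X≥3).
P(X=4) = C(7,4)·0.212^4·0.788^3 = 0.03459
P(X≥3) = 1 − 0.18866 − 0.35530 − 0.28676 = 0.16928
Ratio = 0.03459 / 0.16928 = 0.20436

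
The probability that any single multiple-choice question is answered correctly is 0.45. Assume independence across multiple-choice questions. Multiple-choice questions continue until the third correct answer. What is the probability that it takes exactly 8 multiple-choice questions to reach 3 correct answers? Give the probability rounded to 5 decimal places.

0.09631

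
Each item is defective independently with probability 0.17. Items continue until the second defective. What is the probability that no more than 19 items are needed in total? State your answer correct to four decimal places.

Finishing within 19 items ⇔ at least 2 successes in the first 19. With X ~ Binomial(19, 0.17), P(Y ≤ 19) = 1 − P(X ≤ 1).
  k=0: C(19,0)·0.17^0·0.83^19 = 0.029006
  k=1: C(19,1)·0.17^1·0.83^18 = 0.112878
1 − 0.141883 = 0.858117

0.8581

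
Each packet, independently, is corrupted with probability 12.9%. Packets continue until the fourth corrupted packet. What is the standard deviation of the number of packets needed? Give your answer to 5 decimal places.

14.46936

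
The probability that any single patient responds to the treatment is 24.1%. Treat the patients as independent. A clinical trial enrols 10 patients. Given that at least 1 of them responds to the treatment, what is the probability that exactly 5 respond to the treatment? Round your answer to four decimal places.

X ~ Binomial(10, 0.241). Want P(X=5 | X≥1) = P(X=5) / P(X≥1).
P(X=5) = C(10,5)·0.241^5·0.759^5 = 0.051605
P(X≥1) = 1 − 0.063448 = 0.936552
Ratio = 0.051605 / 0.936552 = 0.055101

0.0551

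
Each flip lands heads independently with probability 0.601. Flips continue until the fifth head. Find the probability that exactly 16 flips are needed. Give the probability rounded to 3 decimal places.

Y = trial on which the fifth success occurs; negative binomial, r=5, p=0.601.
P(Y=16) = C(15,4) · p^5 · (1−p)^11
= 1365 · 0.07841 · 4.0804e-05 = 0.00437

0.004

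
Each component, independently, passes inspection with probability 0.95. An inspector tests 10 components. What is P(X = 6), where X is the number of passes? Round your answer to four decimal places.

0.0010

X ~ Binomial(n=10, p=0.95).
P(X=6) = C(10,6) · p^6 · (1−p)^4
= 210 · 0.73509 · 6.25e-06 = 0.000965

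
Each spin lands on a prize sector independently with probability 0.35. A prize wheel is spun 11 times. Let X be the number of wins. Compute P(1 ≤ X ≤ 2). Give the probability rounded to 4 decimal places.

X ~ Binomial(11, 0.35); P(1 ≤ X ≤ 2) = Σ C(11,k) p^k (1−p)^(11−k) over k:
  k=1: C(11,1)·0.35^1·0.65^10 = 0.051832
  k=2: C(11,2)·0.35^2·0.65^9 = 0.139547
Total = 0.191378

0.1914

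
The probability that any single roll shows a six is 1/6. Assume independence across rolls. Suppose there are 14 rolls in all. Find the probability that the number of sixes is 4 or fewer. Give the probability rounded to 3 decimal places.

X ~ Binomial(14, 0.166667); P(X ≤ 4) = Σ C(14,k) p^k (1−p)^(14−k) over k:
  k=0: C(14,0)·0.166667^0·0.833333^14 = 0.07789
  k=1: C(14,1)·0.166667^1·0.833333^13 = 0.21808
  k=2: C(14,2)·0.166667^2·0.833333^12 = 0.28351
  k=3: C(14,3)·0.166667^3·0.833333^11 = 0.22681
  k=4: C(14,4)·0.166667^4·0.833333^10 = 0.12474
Total = 0.93102

0.931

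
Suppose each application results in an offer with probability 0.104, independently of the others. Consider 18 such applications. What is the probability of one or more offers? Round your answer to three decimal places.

0.861

P(at least one) = 1 − P(none) = 1 − (1 − 0.104)^18
= 1 − 0.13853 = 0.86147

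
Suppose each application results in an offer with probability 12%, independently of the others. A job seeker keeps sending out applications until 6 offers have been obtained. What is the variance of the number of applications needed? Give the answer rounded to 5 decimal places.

366.66667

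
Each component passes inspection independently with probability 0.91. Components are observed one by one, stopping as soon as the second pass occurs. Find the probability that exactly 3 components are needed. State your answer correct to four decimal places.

Y = trial on which the second success occurs; negative binomial, r=2, p=0.91.
P(Y=3) = C(2,1) · p^2 · (1−p)^1
= 2 · 0.8281 · 0.09 = 0.149058

0.1491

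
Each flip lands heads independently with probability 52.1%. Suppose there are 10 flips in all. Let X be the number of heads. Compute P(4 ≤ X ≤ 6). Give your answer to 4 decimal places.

X ~ Binomial(10, 0.521); P(4 ≤ X ≤ 6) = Σ C(10,k) p^k (1−p)^(10−k) over k:
  k=4: C(10,4)·0.521^4·0.479^6 = 0.186889
  k=5: C(10,5)·0.521^5·0.479^5 = 0.243931
  k=6: C(10,6)·0.521^6·0.479^4 = 0.221099
Total = 0.651919

0.6519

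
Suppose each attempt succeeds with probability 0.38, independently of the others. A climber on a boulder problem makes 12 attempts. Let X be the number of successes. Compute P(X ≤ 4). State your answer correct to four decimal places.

0.4957

X ~ Binomial(12, 0.38); P(X ≤ 4) = Σ C(12,k) p^k (1−p)^(12−k) over k:
  k=0: C(12,0)·0.38^0·0.62^12 = 0.003226
  k=1: C(12,1)·0.38^1·0.62^11 = 0.023729
  k=2: C(12,2)·0.38^2·0.62^10 = 0.079989
  k=3: C(12,3)·0.38^3·0.62^9 = 0.163418
  k=4: C(12,4)·0.38^4·0.62^8 = 0.225358
Total = 0.495719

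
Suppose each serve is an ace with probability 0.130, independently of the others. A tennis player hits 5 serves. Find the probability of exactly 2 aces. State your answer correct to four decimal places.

0.1113

X ~ Binomial(n=5, p=0.13).
P(X=2) = C(5,2) · p^2 · (1−p)^3
= 10 · 0.0169 · 0.6585 = 0.111287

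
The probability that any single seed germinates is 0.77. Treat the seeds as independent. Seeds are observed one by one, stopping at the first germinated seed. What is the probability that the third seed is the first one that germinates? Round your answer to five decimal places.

0.04073

Geometric (trials to first success), p = 0.77.
P(Y = 3) = (1−p)^2 · p = 0.0529 · 0.77 = 0.0407330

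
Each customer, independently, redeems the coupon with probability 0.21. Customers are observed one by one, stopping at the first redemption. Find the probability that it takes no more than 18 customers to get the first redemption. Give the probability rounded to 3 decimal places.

0.986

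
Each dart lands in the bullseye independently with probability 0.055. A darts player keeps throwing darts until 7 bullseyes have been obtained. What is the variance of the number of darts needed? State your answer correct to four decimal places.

Y = total darts until the seventh success; negative binomial with r=7, p=0.055.
Var(Y) = r(1−p)/p² = 7·0.945 / 0.055² = 2186.776860

2186.7769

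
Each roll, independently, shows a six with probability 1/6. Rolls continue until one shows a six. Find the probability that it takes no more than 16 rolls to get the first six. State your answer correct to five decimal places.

Y = number of rolls to the first success; geometric, p = 0.166667.
P(Y ≤ 16) = 1 − (1−p)^16 = 1 − 0.0540879 = 0.9459121

0.94591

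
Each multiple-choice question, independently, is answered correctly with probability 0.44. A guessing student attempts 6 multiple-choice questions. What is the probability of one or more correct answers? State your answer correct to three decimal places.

P(at least one) = 1 − P(none) = 1 − (1 − 0.44)^6
= 1 − 0.03084 = 0.96916

0.969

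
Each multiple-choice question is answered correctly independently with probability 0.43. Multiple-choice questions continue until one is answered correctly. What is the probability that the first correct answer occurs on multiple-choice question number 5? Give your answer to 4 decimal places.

Geometric (trials to first success), p = 0.43.
P(Y = 5) = (1−p)^4 · p = 0.10556 · 0.43 = 0.045391

0.0454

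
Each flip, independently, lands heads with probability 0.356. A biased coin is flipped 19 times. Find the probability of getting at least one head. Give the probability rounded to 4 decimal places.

P(at least one) = 1 − P(none) = 1 − (1 − 0.356)^19
= 1 − 0.000234 = 0.999766

0.9998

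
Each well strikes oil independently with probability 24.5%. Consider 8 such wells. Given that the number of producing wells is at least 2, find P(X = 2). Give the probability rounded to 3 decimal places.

0.502

X ~ Binomial(8, 0.245). Want P(X=2 | X≥2) = P(X=2) / P(X≥2).
P(X=2) = C(8,2)·0.245^2·0.755^6 = 0.31129
P(X≥2) = 1 − 0.10558 − 0.27408 = 0.62034
Ratio = 0.31129 / 0.62034 = 0.50182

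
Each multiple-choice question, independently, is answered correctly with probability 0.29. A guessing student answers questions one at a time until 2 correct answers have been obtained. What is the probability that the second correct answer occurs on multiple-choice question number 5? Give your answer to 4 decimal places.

Y = trial on which the second success occurs; negative binomial, r=2, p=0.29.
P(Y=5) = C(4,1) · p^2 · (1−p)^3
= 4 · 0.0841 · 0.35791 = 0.120401

0.1204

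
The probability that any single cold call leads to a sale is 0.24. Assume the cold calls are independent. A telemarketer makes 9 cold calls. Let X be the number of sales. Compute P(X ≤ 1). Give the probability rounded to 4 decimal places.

0.3250

X ~ Binomial(9, 0.24); P(X ≤ 1) = Σ C(9,k) p^k (1−p)^(9−k) over k:
  k=0: C(9,0)·0.24^0·0.76^9 = 0.084591
  k=1: C(9,1)·0.24^1·0.76^8 = 0.240416
Total = 0.325006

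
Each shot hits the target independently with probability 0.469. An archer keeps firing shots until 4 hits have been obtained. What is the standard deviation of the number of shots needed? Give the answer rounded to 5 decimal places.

Y = total shots until the fourth success; negative binomial with r=4, p=0.469.
SD(Y) = √[r(1−p)/p²] = √(9.6562572) = 3.1074519

3.10745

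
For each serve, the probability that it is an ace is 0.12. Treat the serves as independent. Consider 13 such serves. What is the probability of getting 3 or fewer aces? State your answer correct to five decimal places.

0.93915

X ~ Binomial(13, 0.12); P(X ≤ 3) = Σ C(13,k) p^k (1−p)^(13−k) over k:
  k=0: C(13,0)·0.12^0·0.88^13 = 0.1897906
  k=1: C(13,1)·0.12^1·0.88^12 = 0.3364470
  k=2: C(13,2)·0.12^2·0.88^11 = 0.2752748
  k=3: C(13,3)·0.12^3·0.88^10 = 0.1376374
Total = 0.9391499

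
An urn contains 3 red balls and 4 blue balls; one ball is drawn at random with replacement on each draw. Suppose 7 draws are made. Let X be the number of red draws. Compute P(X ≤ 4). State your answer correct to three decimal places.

0.873

X ~ Binomial(7, 0.428571); P(X ≤ 4) = Σ C(7,k) p^k (1−p)^(7−k) over k:
  k=0: C(7,0)·0.428571^0·0.571429^7 = 0.01989
  k=1: C(7,1)·0.428571^1·0.571429^6 = 0.10445
  k=2: C(7,2)·0.428571^2·0.571429^5 = 0.23500
  k=3: C(7,3)·0.428571^3·0.571429^4 = 0.29376
  k=4: C(7,4)·0.428571^4·0.571429^3 = 0.22032
Total = 0.87342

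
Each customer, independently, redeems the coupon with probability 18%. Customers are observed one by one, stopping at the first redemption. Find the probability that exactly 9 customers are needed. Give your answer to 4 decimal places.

Geometric (trials to first success), p = 0.18.
P(Y = 9) = (1−p)^8 · p = 0.20441 · 0.18 = 0.036795

0.0368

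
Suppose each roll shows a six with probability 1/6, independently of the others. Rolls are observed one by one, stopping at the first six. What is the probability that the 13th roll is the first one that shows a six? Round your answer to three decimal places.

0.019

Geometric (trials to first success), p = 0.166667.
P(Y = 13) = (1−p)^12 · p = 0.11216 · 0.166667 = 0.01869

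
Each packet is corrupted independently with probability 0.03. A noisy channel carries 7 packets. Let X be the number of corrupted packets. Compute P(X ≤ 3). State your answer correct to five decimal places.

0.99997

X ~ Binomial(7, 0.03); P(X ≤ 3) = Σ C(7,k) p^k (1−p)^(7−k) over k:
  k=0: C(7,0)·0.03^0·0.97^7 = 0.8079828
  k=1: C(7,1)·0.03^1·0.97^6 = 0.1749241
  k=2: C(7,2)·0.03^2·0.97^5 = 0.0162301
  k=3: C(7,3)·0.03^3·0.97^4 = 0.0008366
Total = 0.9999736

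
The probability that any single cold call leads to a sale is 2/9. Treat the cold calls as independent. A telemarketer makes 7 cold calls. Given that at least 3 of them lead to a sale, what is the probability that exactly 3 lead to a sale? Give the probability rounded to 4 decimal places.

X ~ Binomial(7, 0.222222). Want P(X=3 | X≥3) = P(X=3) / P(X≥3).
P(X=3) = C(7,3)·0.222222^3·0.777778^4 = 0.140557
P(X≥3) = 1 − 0.172182 − 0.344365 − 0.295170 = 0.188283
Ratio = 0.140557 / 0.188283 = 0.746520

0.7465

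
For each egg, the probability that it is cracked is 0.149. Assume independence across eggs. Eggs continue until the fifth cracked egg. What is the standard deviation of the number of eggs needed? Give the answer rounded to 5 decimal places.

Y = total eggs until the fifth success; negative binomial with r=5, p=0.149.
SD(Y) = √[r(1−p)/p²] = √(191.6580334) = 13.8440613

13.84406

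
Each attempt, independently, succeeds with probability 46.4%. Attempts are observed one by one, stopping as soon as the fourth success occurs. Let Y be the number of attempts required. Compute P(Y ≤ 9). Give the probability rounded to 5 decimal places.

0.67040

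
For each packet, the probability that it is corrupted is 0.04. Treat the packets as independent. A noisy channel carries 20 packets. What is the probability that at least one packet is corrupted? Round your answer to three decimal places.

P(at least one) = 1 − P(none) = 1 − (1 − 0.04)^20
= 1 − 0.44200 = 0.55800

0.558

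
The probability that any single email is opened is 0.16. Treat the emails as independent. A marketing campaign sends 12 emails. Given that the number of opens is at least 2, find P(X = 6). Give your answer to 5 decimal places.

X ~ Binomial(12, 0.16). Want P(X=6 | X≥2) = P(X=6) / P(X≥2).
P(X=6) = C(12,6)·0.16^6·0.84^6 = 0.0054459
P(X≥2) = 1 − 0.1234103 − 0.2820807 = 0.5945090
Ratio = 0.0054459 / 0.5945090 = 0.0091603

0.00916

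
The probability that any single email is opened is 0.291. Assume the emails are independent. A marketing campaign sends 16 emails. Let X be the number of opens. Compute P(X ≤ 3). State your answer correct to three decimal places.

0.271

X ~ Binomial(16, 0.291); P(X ≤ 3) = Σ C(16,k) p^k (1−p)^(16−k) over k:
  k=0: C(16,0)·0.291^0·0.709^16 = 0.00408
  k=1: C(16,1)·0.291^1·0.709^15 = 0.02677
  k=2: C(16,2)·0.291^2·0.709^14 = 0.08242
  k=3: C(16,3)·0.291^3·0.709^13 = 0.15786
Total = 0.27113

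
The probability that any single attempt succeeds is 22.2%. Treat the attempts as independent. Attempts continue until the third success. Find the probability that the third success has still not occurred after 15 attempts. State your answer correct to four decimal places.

Needing more than 15 attempts ⇔ fewer than 3 successes in the first 15. With X ~ Binomial(15, 0.222), P(Y > 15) = P(X ≤ 2).
  k=0: C(15,0)·0.222^0·0.778^15 = 0.023158
  k=1: C(15,1)·0.222^1·0.778^14 = 0.099119
  k=2: C(15,2)·0.222^2·0.778^13 = 0.197984
P(X ≤ 2) = 0.320261

0.3203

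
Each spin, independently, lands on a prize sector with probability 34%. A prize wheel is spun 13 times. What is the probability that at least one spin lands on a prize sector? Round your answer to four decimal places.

0.9955

P(at least one) = 1 − P(none) = 1 − (1 − 0.34)^13
= 1 − 0.004509 = 0.995491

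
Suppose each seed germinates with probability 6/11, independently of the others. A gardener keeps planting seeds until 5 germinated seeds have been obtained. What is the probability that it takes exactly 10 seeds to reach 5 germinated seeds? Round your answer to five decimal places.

0.11805

Y = trial on which the fifth success occurs; negative binomial, r=5, p=0.545455.
P(Y=10) = C(9,4) · p^5 · (1−p)^5
= 126 · 0.048283 · 0.019404 = 0.1180456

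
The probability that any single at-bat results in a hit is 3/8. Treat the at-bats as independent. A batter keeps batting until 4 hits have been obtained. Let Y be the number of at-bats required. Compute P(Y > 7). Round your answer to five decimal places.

0.75698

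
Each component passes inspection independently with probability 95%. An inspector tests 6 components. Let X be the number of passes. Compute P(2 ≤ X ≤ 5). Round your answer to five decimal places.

0.26491

X ~ Binomial(6, 0.95); P(2 ≤ X ≤ 5) = Σ C(6,k) p^k (1−p)^(6−k) over k:
  k=2: C(6,2)·0.95^2·0.05^4 = 0.0000846
  k=3: C(6,3)·0.95^3·0.05^3 = 0.0021434
  k=4: C(6,4)·0.95^4·0.05^2 = 0.0305440
  k=5: C(6,5)·0.95^5·0.05^1 = 0.2321343
Total = 0.2649063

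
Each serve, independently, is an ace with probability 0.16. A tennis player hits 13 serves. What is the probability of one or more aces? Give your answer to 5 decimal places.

P(at least one) = 1 − P(none) = 1 − (1 − 0.16)^13
= 1 − 0.1036647 = 0.8963353

0.89634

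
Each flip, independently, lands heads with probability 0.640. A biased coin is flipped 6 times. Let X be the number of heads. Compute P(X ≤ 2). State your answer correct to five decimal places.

0.12859

X ~ Binomial(6, 0.64); P(X ≤ 2) = Σ C(6,k) p^k (1−p)^(6−k) over k:
  k=0: C(6,0)·0.64^0·0.36^6 = 0.0021768
  k=1: C(6,1)·0.64^1·0.36^5 = 0.0232190
  k=2: C(6,2)·0.64^2·0.36^4 = 0.1031956
Total = 0.1285914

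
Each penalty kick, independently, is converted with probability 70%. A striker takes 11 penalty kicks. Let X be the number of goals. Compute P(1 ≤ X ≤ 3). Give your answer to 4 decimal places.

0.0043

X ~ Binomial(11, 0.70); P(1 ≤ X ≤ 3) = Σ C(11,k) p^k (1−p)^(11−k) over k:
  k=1: C(11,1)·0.70^1·0.30^10 = 0.000045
  k=2: C(11,2)·0.70^2·0.30^9 = 0.000530
  k=3: C(11,3)·0.70^3·0.30^8 = 0.003713
Total = 0.004289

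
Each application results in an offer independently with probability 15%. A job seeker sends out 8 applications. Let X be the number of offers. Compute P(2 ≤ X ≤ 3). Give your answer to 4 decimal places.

0.3215

X ~ Binomial(8, 0.15); P(2 ≤ X ≤ 3) = Σ C(8,k) p^k (1−p)^(8−k) over k:
  k=2: C(8,2)·0.15^2·0.85^6 = 0.237604
  k=3: C(8,3)·0.15^3·0.85^5 = 0.083860
Total = 0.321464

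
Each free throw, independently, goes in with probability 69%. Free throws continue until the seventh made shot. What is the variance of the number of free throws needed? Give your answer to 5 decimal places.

Y = total free throws until the seventh success; negative binomial with r=7, p=0.69.
Var(Y) = r(1−p)/p² = 7·0.31 / 0.69² = 4.5578660

4.55787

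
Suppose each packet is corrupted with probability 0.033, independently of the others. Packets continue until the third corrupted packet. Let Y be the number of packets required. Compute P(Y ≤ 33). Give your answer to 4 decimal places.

Finishing within 33 packets ⇔ at least 3 successes in the first 33. With X ~ Binomial(33, 0.033), P(Y ≤ 33) = 1 − P(X ≤ 2).
  k=0: C(33,0)·0.033^0·0.967^33 = 0.330426
  k=1: C(33,1)·0.033^1·0.967^32 = 0.372113
  k=2: C(33,2)·0.033^2·0.967^31 = 0.203181
1 − 0.905719 = 0.094281

0.0943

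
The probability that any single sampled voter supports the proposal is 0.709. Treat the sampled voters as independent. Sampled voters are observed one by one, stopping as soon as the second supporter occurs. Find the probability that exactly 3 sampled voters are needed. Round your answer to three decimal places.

0.293

Y = trial on which the second success occurs; negative binomial, r=2, p=0.709.
P(Y=3) = C(2,1) · p^2 · (1−p)^1
= 2 · 0.50268 · 0.291 = 0.29256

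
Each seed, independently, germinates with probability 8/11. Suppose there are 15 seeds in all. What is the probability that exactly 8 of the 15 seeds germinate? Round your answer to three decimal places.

0.057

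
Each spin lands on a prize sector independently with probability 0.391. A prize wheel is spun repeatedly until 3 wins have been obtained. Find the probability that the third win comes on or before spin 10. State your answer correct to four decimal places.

0.8178

Finishing within 10 spins ⇔ at least 3 successes in the first 10. With X ~ Binomial(10, 0.391), P(Y ≤ 10) = 1 − P(X ≤ 2).
  k=0: C(10,0)·0.391^0·0.609^10 = 0.007017
  k=1: C(10,1)·0.391^1·0.609^9 = 0.045054
  k=2: C(10,2)·0.391^2·0.609^8 = 0.130168
1 − 0.182239 = 0.817761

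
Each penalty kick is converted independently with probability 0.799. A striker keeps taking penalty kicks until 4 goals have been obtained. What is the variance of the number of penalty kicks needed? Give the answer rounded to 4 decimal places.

Y = total penalty kicks until the fourth success; negative binomial with r=4, p=0.799.
Var(Y) = r(1−p)/p² = 4·0.201 / 0.799² = 1.259397

1.2594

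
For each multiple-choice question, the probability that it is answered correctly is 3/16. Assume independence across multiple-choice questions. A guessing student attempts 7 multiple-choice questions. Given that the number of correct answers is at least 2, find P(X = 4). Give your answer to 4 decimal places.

X ~ Binomial(7, 0.1875). Want P(X=4 | X≥2) = P(X=4) / P(X≥2).
P(X=4) = C(7,4)·0.1875^4·0.8125^3 = 0.023203
P(X≥2) = 1 − 0.233756 − 0.377607 = 0.388637
Ratio = 0.023203 / 0.388637 = 0.059703

0.0597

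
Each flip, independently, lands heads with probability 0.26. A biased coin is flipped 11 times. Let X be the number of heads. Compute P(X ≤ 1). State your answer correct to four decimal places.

X ~ Binomial(11, 0.26); P(X ≤ 1) = Σ C(11,k) p^k (1−p)^(11−k) over k:
  k=0: C(11,0)·0.26^0·0.74^11 = 0.036438
  k=1: C(11,1)·0.26^1·0.74^10 = 0.140826
Total = 0.177264

0.1773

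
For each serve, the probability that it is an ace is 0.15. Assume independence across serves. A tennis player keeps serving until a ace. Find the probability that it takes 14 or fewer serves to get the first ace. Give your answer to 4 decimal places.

0.8972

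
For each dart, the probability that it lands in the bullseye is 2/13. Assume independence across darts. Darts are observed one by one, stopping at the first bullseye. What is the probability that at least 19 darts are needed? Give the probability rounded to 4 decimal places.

0.0494

Y = number of darts to the first success; geometric, p = 0.153846.
P(Y > 18) = P(first 18 all fail) = (1−p)^18 = 0.049441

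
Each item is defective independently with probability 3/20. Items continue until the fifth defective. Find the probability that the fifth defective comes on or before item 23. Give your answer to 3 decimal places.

0.256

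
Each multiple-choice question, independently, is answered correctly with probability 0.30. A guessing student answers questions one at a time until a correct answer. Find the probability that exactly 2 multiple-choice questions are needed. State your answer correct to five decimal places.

0.21000

Geometric (trials to first success), p = 0.30.
P(Y = 2) = (1−p)^1 · p = 0.7 · 0.30 = 0.2100000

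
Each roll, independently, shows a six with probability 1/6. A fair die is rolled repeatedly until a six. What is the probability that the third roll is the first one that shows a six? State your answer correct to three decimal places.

Geometric (trials to first success), p = 0.166667.
P(Y = 3) = (1−p)^2 · p = 0.69444 · 0.166667 = 0.11574

0.116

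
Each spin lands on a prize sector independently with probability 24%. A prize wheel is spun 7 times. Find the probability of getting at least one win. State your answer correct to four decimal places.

0.8535

P(at least one) = 1 − P(none) = 1 − (1 − 0.24)^7
= 1 − 0.146452 = 0.853548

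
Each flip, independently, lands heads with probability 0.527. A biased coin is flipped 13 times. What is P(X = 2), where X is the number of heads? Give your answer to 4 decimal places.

0.0057

X ~ Binomial(n=13, p=0.527).
P(X=2) = C(13,2) · p^2 · (1−p)^11
= 78 · 0.27773 · 0.00026514 = 0.005744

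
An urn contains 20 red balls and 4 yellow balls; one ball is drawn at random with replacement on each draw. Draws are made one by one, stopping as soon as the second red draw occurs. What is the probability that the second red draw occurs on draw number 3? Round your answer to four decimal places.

Y = trial on which the second success occurs; negative binomial, r=2, p=0.833333.
P(Y=3) = C(2,1) · p^2 · (1−p)^1
= 2 · 0.69444 · 0.16667 = 0.231481

0.2315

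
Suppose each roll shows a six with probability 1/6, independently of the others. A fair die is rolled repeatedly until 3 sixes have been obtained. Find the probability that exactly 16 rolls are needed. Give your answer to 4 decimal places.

0.0454

Y = trial on which the third success occurs; negative binomial, r=3, p=0.166667.
P(Y=16) = C(15,2) · p^3 · (1−p)^13
= 105 · 0.0046296 · 0.093464 = 0.045434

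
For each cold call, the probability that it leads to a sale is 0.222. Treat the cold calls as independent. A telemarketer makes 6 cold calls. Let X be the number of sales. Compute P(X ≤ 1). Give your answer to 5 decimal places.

0.60142

X ~ Binomial(6, 0.222); P(X ≤ 1) = Σ C(6,k) p^k (1−p)^(6−k) over k:
  k=0: C(6,0)·0.222^0·0.778^6 = 0.2217571
  k=1: C(6,1)·0.222^1·0.778^5 = 0.3796664
Total = 0.6014236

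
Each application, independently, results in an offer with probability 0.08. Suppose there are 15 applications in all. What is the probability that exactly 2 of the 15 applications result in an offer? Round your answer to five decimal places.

0.22731

X ~ Binomial(n=15, p=0.08).
P(X=2) = C(15,2) · p^2 · (1−p)^13
= 105 · 0.0064 · 0.33825 = 0.2273061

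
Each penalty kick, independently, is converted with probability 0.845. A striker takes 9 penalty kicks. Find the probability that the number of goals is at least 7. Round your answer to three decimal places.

X ~ Binomial(9, 0.845); P(X ≥ 7) = Σ C(9,k) p^k (1−p)^(9−k) over k:
  k=7: C(9,7)·0.845^7·0.155^2 = 0.26605
  k=8: C(9,8)·0.845^8·0.155^1 = 0.36260
  k=9: C(9,9)·0.845^9·0.155^0 = 0.21964
Total = 0.84829

0.848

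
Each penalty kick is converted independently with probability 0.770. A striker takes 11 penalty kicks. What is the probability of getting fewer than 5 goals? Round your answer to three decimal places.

X ~ Binomial(11, 0.77); P(X ≤ 4) = Σ C(11,k) p^k (1−p)^(11−k) over k:
  k=0: C(11,0)·0.77^0·0.23^11 = 0.00000
  k=1: C(11,1)·0.77^1·0.23^10 = 0.00000
  k=2: C(11,2)·0.77^2·0.23^9 = 0.00006
  k=3: C(11,3)·0.77^3·0.23^8 = 0.00059
  k=4: C(11,4)·0.77^4·0.23^7 = 0.00395
Total = 0.00460

0.005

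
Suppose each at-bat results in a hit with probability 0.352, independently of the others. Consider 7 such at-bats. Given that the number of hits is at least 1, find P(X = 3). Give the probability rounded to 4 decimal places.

X ~ Binomial(7, 0.352). Want P(X=3 | X≥1) = P(X=3) / P(X≥1).
P(X=3) = C(7,3)·0.352^3·0.648^4 = 0.269151
P(X≥1) = 1 − 0.047976 = 0.952024
Ratio = 0.269151 / 0.952024 = 0.282715

0.2827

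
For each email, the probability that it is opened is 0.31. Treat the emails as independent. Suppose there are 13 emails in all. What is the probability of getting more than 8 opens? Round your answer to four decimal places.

X ~ Binomial(13, 0.31); P(X ≥ 9) = Σ C(13,k) p^k (1−p)^(13−k) over k:
  k=9: C(13,9)·0.31^9·0.69^4 = 0.004285
  k=10: C(13,10)·0.31^10·0.69^3 = 0.000770
  k=11: C(13,11)·0.31^11·0.69^2 = 0.000094
  k=12: C(13,12)·0.31^12·0.69^1 = 0.000007
  k=13: C(13,13)·0.31^13·0.69^0 = 0.000000
Total = 0.005157

0.0052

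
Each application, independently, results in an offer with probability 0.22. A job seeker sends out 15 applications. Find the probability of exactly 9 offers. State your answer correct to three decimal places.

0.001

X ~ Binomial(n=15, p=0.22).
P(X=9) = C(15,9) · p^9 · (1−p)^6
= 5005 · 1.2073e-06 · 0.2252 = 0.00136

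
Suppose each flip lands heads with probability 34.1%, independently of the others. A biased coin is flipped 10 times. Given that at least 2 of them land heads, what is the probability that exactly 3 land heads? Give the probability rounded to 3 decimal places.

0.284

X ~ Binomial(10, 0.341). Want P(X=3 | X≥2) = P(X=3) / P(X≥2).
P(X=3) = C(10,3)·0.341^3·0.659^7 = 0.25683
P(X≥2) = 1 − 0.01545 − 0.07993 = 0.90462
Ratio = 0.25683 / 0.90462 = 0.28391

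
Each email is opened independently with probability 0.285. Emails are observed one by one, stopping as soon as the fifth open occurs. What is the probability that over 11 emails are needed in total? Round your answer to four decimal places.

0.8215

Needing more than 11 emails ⇔ fewer than 5 successes in the first 11. With X ~ Binomial(11, 0.285), P(Y > 11) = P(X ≤ 4).
  k=0: C(11,0)·0.285^0·0.715^11 = 0.024967
  k=1: C(11,1)·0.285^1·0.715^10 = 0.109471
  k=2: C(11,2)·0.285^2·0.715^9 = 0.218176
  k=3: C(11,3)·0.285^3·0.715^8 = 0.260896
  k=4: C(11,4)·0.285^4·0.715^7 = 0.207987
P(X ≤ 4) = 0.821496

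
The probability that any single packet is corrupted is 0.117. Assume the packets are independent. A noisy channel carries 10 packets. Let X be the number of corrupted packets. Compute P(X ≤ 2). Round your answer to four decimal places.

0.8976

X ~ Binomial(10, 0.117); P(X ≤ 2) = Σ C(10,k) p^k (1−p)^(10−k) over k:
  k=0: C(10,0)·0.117^0·0.883^10 = 0.288142
  k=1: C(10,1)·0.117^1·0.883^9 = 0.381797
  k=2: C(10,2)·0.117^2·0.883^8 = 0.227651
Total = 0.897590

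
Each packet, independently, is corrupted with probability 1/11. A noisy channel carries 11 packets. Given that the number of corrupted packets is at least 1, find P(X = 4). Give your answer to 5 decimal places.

X ~ Binomial(11, 0.090909). Want P(X=4 | X≥1) = P(X=4) / P(X≥1).
P(X=4) = C(11,4)·0.090909^4·0.909091^7 = 0.0115663
P(X≥1) = 1 − 0.3504939 = 0.6495061
Ratio = 0.0115663 / 0.6495061 = 0.0178078

0.01781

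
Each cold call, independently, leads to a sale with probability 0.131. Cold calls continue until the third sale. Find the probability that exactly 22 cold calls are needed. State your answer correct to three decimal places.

0.033

Y = trial on which the third success occurs; negative binomial, r=3, p=0.131.
P(Y=22) = C(21,2) · p^3 · (1−p)^19
= 210 · 0.0022481 · 0.069403 = 0.03276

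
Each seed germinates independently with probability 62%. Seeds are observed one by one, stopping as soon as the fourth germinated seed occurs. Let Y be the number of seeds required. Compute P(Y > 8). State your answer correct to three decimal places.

Needing more than 8 seeds ⇔ fewer than 4 successes in the first 8. With X ~ Binomial(8, 0.62), P(Y > 8) = P(X ≤ 3).
  k=0: C(8,0)·0.62^0·0.38^8 = 0.00043
  k=1: C(8,1)·0.62^1·0.38^7 = 0.00568
  k=2: C(8,2)·0.62^2·0.38^6 = 0.03241
  k=3: C(8,3)·0.62^3·0.38^5 = 0.10575
P(X ≤ 3) = 0.14427

0.144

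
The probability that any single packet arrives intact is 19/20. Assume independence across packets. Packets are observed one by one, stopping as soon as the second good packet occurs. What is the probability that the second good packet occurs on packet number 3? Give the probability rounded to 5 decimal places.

0.09025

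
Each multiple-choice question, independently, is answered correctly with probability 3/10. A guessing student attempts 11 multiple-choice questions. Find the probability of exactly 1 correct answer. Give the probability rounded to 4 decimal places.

0.0932

X ~ Binomial(n=11, p=0.30).
P(X=1) = C(11,1) · p^1 · (1−p)^10
= 11 · 0.3 · 0.028248 = 0.093217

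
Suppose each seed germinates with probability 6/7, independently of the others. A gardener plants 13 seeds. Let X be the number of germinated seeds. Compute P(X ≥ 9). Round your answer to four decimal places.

0.9718

X ~ Binomial(13, 0.857143); P(X ≥ 9) = Σ C(13,k) p^k (1−p)^(13−k) over k:
  k=9: C(13,9)·0.857143^9·0.142857^4 = 0.074369
  k=10: C(13,10)·0.857143^10·0.142857^3 = 0.178486
  k=11: C(13,11)·0.857143^11·0.142857^2 = 0.292068
  k=12: C(13,12)·0.857143^12·0.142857^1 = 0.292068
  k=13: C(13,13)·0.857143^13·0.142857^0 = 0.134801
Total = 0.971791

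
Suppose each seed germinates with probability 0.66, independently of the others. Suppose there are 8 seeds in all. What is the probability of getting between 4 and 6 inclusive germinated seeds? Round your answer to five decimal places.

X ~ Binomial(8, 0.66); P(4 ≤ X ≤ 6) = Σ C(8,k) p^k (1−p)^(8−k) over k:
  k=4: C(8,4)·0.66^4·0.34^4 = 0.1774964
  k=5: C(8,5)·0.66^5·0.34^3 = 0.2756414
  k=6: C(8,6)·0.66^6·0.34^2 = 0.2675343
Total = 0.7206721

0.72067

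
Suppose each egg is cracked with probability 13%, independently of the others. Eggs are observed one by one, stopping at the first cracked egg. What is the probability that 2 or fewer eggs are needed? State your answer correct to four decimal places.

0.2431

Y = number of eggs to the first success; geometric, p = 0.13.
P(Y ≤ 2) = 1 − (1−p)^2 = 1 − 0.756900 = 0.243100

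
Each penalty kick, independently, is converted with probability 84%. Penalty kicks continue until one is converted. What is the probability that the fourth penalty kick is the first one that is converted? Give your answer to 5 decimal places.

0.00344

Geometric (trials to first success), p = 0.84.
P(Y = 4) = (1−p)^3 · p = 0.004096 · 0.84 = 0.0034406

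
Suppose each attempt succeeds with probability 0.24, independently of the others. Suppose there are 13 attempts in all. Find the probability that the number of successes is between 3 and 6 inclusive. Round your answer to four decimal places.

X ~ Binomial(13, 0.24); P(3 ≤ X ≤ 6) = Σ C(13,k) p^k (1−p)^(13−k) over k:
  k=3: C(13,3)·0.24^3·0.76^10 = 0.254177
  k=4: C(13,4)·0.24^4·0.76^9 = 0.200666
  k=5: C(13,5)·0.24^5·0.76^8 = 0.114063
  k=6: C(13,6)·0.24^6·0.76^7 = 0.048026
Total = 0.616931

0.6169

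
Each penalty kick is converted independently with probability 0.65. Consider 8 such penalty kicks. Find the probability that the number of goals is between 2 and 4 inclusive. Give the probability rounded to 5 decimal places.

0.29003

X ~ Binomial(8, 0.65); P(2 ≤ X ≤ 4) = Σ C(8,k) p^k (1−p)^(8−k) over k:
  k=2: C(8,2)·0.65^2·0.35^6 = 0.0217467
  k=3: C(8,3)·0.65^3·0.35^5 = 0.0807734
  k=4: C(8,4)·0.65^4·0.35^4 = 0.1875097
Total = 0.2900297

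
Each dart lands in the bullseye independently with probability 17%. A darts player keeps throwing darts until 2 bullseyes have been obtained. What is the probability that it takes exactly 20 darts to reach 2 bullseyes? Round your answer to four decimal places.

0.0192

Y = trial on which the second success occurs; negative binomial, r=2, p=0.17.
P(Y=20) = C(19,1) · p^2 · (1−p)^18
= 19 · 0.0289 · 0.034947 = 0.019189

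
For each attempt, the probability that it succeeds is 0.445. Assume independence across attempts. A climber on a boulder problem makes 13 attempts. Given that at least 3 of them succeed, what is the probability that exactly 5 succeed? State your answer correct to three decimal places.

X ~ Binomial(13, 0.445). Want P(X=5 | X≥3) = P(X=5) / P(X≥3).
P(X=5) = C(13,5)·0.445^5·0.555^8 = 0.20217
P(X≥3) = 1 − 0.00047 − 0.00494 − 0.02377 = 0.97081
Ratio = 0.20217 / 0.97081 = 0.20825

0.208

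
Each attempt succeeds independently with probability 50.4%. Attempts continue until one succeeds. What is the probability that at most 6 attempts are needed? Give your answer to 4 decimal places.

0.9851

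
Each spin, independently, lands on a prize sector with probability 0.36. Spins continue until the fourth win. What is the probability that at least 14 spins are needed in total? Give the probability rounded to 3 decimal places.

0.254

Needing more than 13 spins ⇔ fewer than 4 successes in the first 13. With X ~ Binomial(13, 0.36), P(Y > 13) = P(X ≤ 3).
  k=0: C(13,0)·0.36^0·0.64^13 = 0.00302
  k=1: C(13,1)·0.36^1·0.64^12 = 0.02210
  k=2: C(13,2)·0.36^2·0.64^11 = 0.07459
  k=3: C(13,3)·0.36^3·0.64^10 = 0.15384
P(X ≤ 3) = 0.25355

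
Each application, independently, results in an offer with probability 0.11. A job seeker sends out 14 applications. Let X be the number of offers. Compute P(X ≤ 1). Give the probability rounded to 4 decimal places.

X ~ Binomial(14, 0.11); P(X ≤ 1) = Σ C(14,k) p^k (1−p)^(14−k) over k:
  k=0: C(14,0)·0.11^0·0.89^14 = 0.195641
  k=1: C(14,1)·0.11^1·0.89^13 = 0.338525
Total = 0.534166

0.5342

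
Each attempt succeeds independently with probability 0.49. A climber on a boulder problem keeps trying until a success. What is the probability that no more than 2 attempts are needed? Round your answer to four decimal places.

Y = number of attempts to the first success; geometric, p = 0.49.
P(Y ≤ 2) = 1 − (1−p)^2 = 1 − 0.260100 = 0.739900

0.7399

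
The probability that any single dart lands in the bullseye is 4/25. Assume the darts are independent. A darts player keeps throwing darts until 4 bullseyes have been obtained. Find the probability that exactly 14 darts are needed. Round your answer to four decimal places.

Y = trial on which the fourth success occurs; negative binomial, r=4, p=0.16.
P(Y=14) = C(13,3) · p^4 · (1−p)^10
= 286 · 0.00065536 · 0.1749 = 0.032782

0.0328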